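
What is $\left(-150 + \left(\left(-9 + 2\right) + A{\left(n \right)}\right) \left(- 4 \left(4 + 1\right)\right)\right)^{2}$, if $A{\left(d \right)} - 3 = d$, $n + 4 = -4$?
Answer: $8100$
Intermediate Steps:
$n = -8$ ($n = -4 - 4 = -8$)
$A{\left(d \right)} = 3 + d$
$\left(-150 + \left(\left(-9 + 2\right) + A{\left(n \right)}\right) \left(- 4 \left(4 + 1\right)\right)\right)^{2} = \left(-150 + \left(\left(-9 + 2\right) + \left(3 - 8\right)\right) \left(- 4 \left(4 + 1\right)\right)\right)^{2} = \left(-150 + \left(-7 - 5\right) \left(\left(-4\right) 5\right)\right)^{2} = \left(-150 - -240\right)^{2} = \left(-150 + 240\right)^{2} = 90^{2} = 8100$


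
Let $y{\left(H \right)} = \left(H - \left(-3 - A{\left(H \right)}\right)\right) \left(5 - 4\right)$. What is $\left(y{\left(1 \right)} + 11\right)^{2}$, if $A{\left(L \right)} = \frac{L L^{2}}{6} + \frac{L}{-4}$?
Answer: $\frac{32041}{144} \approx 222.51$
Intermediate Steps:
$A{\left(L \right)} = - \frac{L}{4} + \frac{L^{3}}{6}$ ($A{\left(L \right)} = L^{3} \cdot \frac{1}{6} + L \left(- \frac{1}{4}\right) = \frac{L^{3}}{6} - \frac{L}{4} = - \frac{L}{4} + \frac{L^{3}}{6}$)
$y{\left(H \right)} = 3 + \frac{H^{3}}{6} + \frac{3 H}{4}$ ($y{\left(H \right)} = \left(H - \left(-3 - \frac{H^{3}}{6} + \frac{H}{4}\right)\right) \left(5 - 4\right) = \left(H - \left(-3 - \frac{H^{3}}{6} + \frac{H}{4}\right)\right) 1 = \left(H + \left(3 - \frac{H}{4} + \frac{H^{3}}{6}\right)\right) 1 = \left(3 + \frac{H^{3}}{6} + \frac{3 H}{4}\right) 1 = 3 + \frac{H^{3}}{6} + \frac{3 H}{4}$)
$\left(y{\left(1 \right)} + 11\right)^{2} = \left(\left(3 + \frac{1^{3}}{6} + \frac{3}{4} \cdot 1\right) + 11\right)^{2} = \left(\left(3 + \frac{1}{6} \cdot 1 + \frac{3}{4}\right) + 11\right)^{2} = \left(\left(3 + \frac{1}{6} + \frac{3}{4}\right) + 11\right)^{2} = \left(\frac{47}{12} + 11\right)^{2} = \left(\frac{179}{12}\right)^{2} = \frac{32041}{144}$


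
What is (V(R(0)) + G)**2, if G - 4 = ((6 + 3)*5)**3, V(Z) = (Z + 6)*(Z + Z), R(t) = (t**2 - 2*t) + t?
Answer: 8304494641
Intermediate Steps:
R(t) = t**2 - t
V(Z) = 2*Z*(6 + Z) (V(Z) = (6 + Z)*(2*Z) = 2*Z*(6 + Z))
G = 91129 (G = 4 + ((6 + 3)*5)**3 = 4 + (9*5)**3 = 4 + 45**3 = 4 + 91125 = 91129)
(V(R(0)) + G)**2 = (2*(0*(-1 + 0))*(6 + 0*(-1 + 0)) + 91129)**2 = (2*(0*(-1))*(6 + 0*(-1)) + 91129)**2 = (2*0*(6 + 0) + 91129)**2 = (2*0*6 + 91129)**2 = (0 + 91129)**2 = 91129**2 = 8304494641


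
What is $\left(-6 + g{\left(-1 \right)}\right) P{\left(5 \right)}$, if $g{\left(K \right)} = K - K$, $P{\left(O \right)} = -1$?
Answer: $6$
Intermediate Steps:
$g{\left(K \right)} = 0$
$\left(-6 + g{\left(-1 \right)}\right) P{\left(5 \right)} = \left(-6 + 0\right) \left(-1\right) = \left(-6\right) \left(-1\right) = 6$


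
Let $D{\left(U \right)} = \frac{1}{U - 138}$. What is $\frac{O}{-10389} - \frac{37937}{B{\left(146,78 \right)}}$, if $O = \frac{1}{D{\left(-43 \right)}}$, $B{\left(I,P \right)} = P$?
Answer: $- \frac{43790375}{90038} \approx -486.35$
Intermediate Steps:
$D{\left(U \right)} = \frac{1}{-138 + U}$
$O = -181$ ($O = \frac{1}{\frac{1}{-138 - 43}} = \frac{1}{\frac{1}{-181}} = \frac{1}{- \frac{1}{181}} = -181$)
$\frac{O}{-10389} - \frac{37937}{B{\left(146,78 \right)}} = - \frac{181}{-10389} - \frac{37937}{78} = \left(-181\right) \left(- \frac{1}{10389}\right) - \frac{37937}{78} = \frac{181}{10389} - \frac{37937}{78} = - \frac{43790375}{90038}$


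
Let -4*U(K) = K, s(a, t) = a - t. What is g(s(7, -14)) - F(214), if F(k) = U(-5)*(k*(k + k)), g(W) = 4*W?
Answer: -114406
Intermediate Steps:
U(K) = -K/4
F(k) = 5*k**2/2 (F(k) = (-1/4*(-5))*(k*(k + k)) = 5*(k*(2*k))/4 = 5*(2*k**2)/4 = 5*k**2/2)
g(s(7, -14)) - F(214) = 4*(7 - 1*(-14)) - 5*214**2/2 = 4*(7 + 14) - 5*45796/2 = 4*21 - 1*114490 = 84 - 114490 = -114406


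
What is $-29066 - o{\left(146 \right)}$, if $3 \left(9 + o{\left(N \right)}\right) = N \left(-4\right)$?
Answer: $- \frac{86587}{3} \approx -28862.0$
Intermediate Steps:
$o{\left(N \right)} = -9 - \frac{4 N}{3}$ ($o{\left(N \right)} = -9 + \frac{N \left(-4\right)}{3} = -9 + \frac{\left(-4\right) N}{3} = -9 - \frac{4 N}{3}$)
$-29066 - o{\left(146 \right)} = -29066 - \left(-9 - \frac{584}{3}\right) = -29066 - - \frac{611}{3} = -29066 + \frac{611}{3} = - \frac{86587}{3}$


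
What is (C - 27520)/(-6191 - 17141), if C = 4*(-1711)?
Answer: 8591/5833 ≈ 1.4728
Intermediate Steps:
C = -6844
(C - 27520)/(-6191 - 17141) = (-6844 - 27520)/(-6191 - 17141) = -34364/(-23332) = -34364*(-1/23332) = 8591/5833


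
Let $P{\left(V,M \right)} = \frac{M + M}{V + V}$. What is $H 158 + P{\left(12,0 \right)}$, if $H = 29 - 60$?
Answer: $-4898$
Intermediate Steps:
$H = -31$
$P{\left(V,M \right)} = \frac{M}{V}$ ($P{\left(V,M \right)} = \frac{2 M}{2 V} = 2 M \frac{1}{2 V} = \frac{M}{V}$)
$H 158 + P{\left(12,0 \right)} = \left(-31\right) 158 + \frac{0}{12} = -4898 + 0 \cdot \frac{1}{12} = -4898 + 0 = -4898$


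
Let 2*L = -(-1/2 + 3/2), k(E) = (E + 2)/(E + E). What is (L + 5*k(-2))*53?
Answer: -53/2 ≈ -26.500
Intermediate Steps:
k(E) = (2 + E)/(2*E) (k(E) = (2 + E)/((2*E)) = (2 + E)*(1/(2*E)) = (2 + E)/(2*E))
L = -1/2 (L = (-(-1/2 + 3/2))/2 = (-1*1)/2 = (1/2)*(-1) = -1/2 ≈ -0.50000)
(L + 5*k(-2))*53 = (-1/2 + 5*((1/2)*(2 - 2)/(-2)))*53 = (-1/2 + 5*((1/2)*(-1/2)*0))*53 = (-1/2 + 5*0)*53 = (-1/2 + 0)*53 = -1/2*53 = -53/2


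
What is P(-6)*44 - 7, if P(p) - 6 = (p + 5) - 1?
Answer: 169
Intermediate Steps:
P(p) = 10 + p (P(p) = 6 + ((p + 5) - 1) = 6 + ((5 + p) - 1) = 6 + (4 + p) = 10 + p)
P(-6)*44 - 7 = (10 - 6)*44 - 7 = 4*44 - 7 = 176 - 7 = 169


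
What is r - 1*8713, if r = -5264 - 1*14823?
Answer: -28800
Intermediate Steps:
r = -20087 (r = -5264 - 14823 = -20087)
r - 1*8713 = -20087 - 1*8713 = -20087 - 8713 = -28800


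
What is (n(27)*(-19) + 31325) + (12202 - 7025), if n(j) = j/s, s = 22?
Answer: 802531/22 ≈ 36479.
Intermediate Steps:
n(j) = j/22
(n(27)*(-19) + 31325) + (12202 - 7025) = (((1/22)*27)*(-19) + 31325) + (12202 - 7025) = ((27/22)*(-19) + 31325) + 5177 = (-513/22 + 31325) + 5177 = 688637/22 + 5177 = 802531/22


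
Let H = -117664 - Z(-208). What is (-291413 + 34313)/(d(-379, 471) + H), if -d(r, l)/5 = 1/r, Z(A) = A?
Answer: 97440900/44515819 ≈ 2.1889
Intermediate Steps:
d(r, l) = -5/r
H = -117456 (H = -117664 - 1*(-208) = -117664 + 208 = -117456)
(-291413 + 34313)/(d(-379, 471) + H) = (-291413 + 34313)/(-5/(-379) - 117456) = -257100/(-5*(-1/379) - 117456) = -257100/(5/379 - 117456) = -257100/(-44515819/379) = -257100*(-379/44515819) = 97440900/44515819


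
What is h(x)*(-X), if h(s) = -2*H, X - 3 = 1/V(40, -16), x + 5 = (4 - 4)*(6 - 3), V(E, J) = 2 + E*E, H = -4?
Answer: -19228/801 ≈ -24.005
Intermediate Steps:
V(E, J) = 2 + E²
x = -5 (x = -5 + (4 - 4)*(6 - 3) = -5 + 0*3 = -5 + 0 = -5)
X = 4807/1602 (X = 3 + 1/(2 + 40²) = 3 + 1/(2 + 1600) = 3 + 1/1602 = 4807/1602 ≈ 3.0006)
h(s) = 8 (h(s) = -2*(-4) = 8)
h(x)*(-X) = 8*(-1*4807/1602) = 8*(-4807/1602) = -19228/801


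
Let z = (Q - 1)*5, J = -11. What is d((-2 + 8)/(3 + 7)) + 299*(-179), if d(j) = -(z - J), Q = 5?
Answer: -53552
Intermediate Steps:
z = 20 (z = (5 - 1)*5 = 4*5 = 20)
d(j) = -31 (d(j) = -(20 - 1*(-11)) = -(20 + 11) = -1*31 = -31)
d((-2 + 8)/(3 + 7)) + 299*(-179) = -31 + 299*(-179) = -31 - 53521 = -53552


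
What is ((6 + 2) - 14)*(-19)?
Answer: 114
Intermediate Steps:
((6 + 2) - 14)*(-19) = (8 - 14)*(-19) = -6*(-19) = 114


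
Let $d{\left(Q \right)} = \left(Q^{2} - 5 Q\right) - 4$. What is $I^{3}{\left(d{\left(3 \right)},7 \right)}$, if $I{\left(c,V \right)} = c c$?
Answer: $1000000$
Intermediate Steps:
$d{\left(Q \right)} = -4 + Q^{2} - 5 Q$
$I{\left(c,V \right)} = c^{2}$
$I^{3}{\left(d{\left(3 \right)},7 \right)} = \left(\left(-4 + 3^{2} - 15\right)^{2}\right)^{3} = \left(\left(-4 + 9 - 15\right)^{2}\right)^{3} = \left(\left(-10\right)^{2}\right)^{3} = 100^{3} = 1000000$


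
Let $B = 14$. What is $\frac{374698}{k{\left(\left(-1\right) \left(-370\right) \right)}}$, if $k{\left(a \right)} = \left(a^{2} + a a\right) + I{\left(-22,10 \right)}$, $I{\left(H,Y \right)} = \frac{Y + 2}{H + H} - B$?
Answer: $\frac{4121678}{3011643} \approx 1.3686$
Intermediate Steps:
$I{\left(H,Y \right)} = -14 + \frac{2 + Y}{2 H}$ ($I{\left(H,Y \right)} = \frac{Y + 2}{H + H} - 14 = \frac{2 + Y}{2 H} - 14 = -14 + \frac{2 + Y}{2 H}$)
$k{\left(a \right)} = - \frac{157}{11} + 2 a^{2}$ ($k{\left(a \right)} = \left(a^{2} + a a\right) + \frac{2 + 10 - -616}{2 \left(-22\right)} = \left(a^{2} + a^{2}\right) + \frac{1}{2} \left(- \frac{1}{22}\right) \left(2 + 10 + 616\right) = 2 a^{2} + \frac{1}{2} \left(- \frac{1}{22}\right) 628 = 2 a^{2} - \frac{157}{11} = - \frac{157}{11} + 2 a^{2}$)
$\frac{374698}{k{\left(\left(-1\right) \left(-370\right) \right)}} = \frac{374698}{- \frac{157}{11} + 2 \left(\left(-1\right) \left(-370\right)\right)^{2}} = \frac{374698}{- \frac{157}{11} + 2 \cdot 370^{2}} = \frac{374698}{- \frac{157}{11} + 2 \cdot 136900} = \frac{374698}{- \frac{157}{11} + 273800} = \frac{374698}{\frac{3011643}{11}} = 374698 \cdot \frac{11}{3011643} = \frac{4121678}{3011643}$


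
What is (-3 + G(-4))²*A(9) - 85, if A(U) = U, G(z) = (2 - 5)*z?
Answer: 644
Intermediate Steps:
G(z) = -3*z
(-3 + G(-4))²*A(9) - 85 = (-3 - 3*(-4))²*9 - 85 = (-3 + 12)²*9 - 85 = 9²*9 - 85 = 81*9 - 85 = 729 - 85 = 644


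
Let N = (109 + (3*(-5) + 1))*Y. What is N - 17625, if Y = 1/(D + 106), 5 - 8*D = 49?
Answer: -3542435/201 ≈ -17624.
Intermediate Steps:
D = -11/2 (D = 5/8 - ⅛*49 = 5/8 - 49/8 = -11/2 ≈ -5.5000)
Y = 2/201 (Y = 1/(-11/2 + 106) = 1/(201/2) = 2/201 ≈ 0.0099503)
N = 190/201 (N = (109 + (3*(-5) + 1))*(2/201) = (109 + (-15 + 1))*(2/201) = (109 - 14)*(2/201) = 95*(2/201) = 190/201 ≈ 0.94527)
N - 17625 = 190/201 - 17625 = -3542435/201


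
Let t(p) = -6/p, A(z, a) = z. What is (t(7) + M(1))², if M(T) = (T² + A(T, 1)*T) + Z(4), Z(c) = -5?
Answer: 729/49 ≈ 14.878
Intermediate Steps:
M(T) = -5 + 2*T² (M(T) = (T² + T*T) - 5 = (T² + T²) - 5 = 2*T² - 5 = -5 + 2*T²)
(t(7) + M(1))² = (-6/7 + (-5 + 2*1²))² = (-6*⅐ + (-5 + 2*1))² = (-6/7 + (-5 + 2))² = (-6/7 - 3)² = (-27/7)² = 729/49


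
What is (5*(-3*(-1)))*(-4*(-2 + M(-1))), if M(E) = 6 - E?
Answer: -300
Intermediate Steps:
(5*(-3*(-1)))*(-4*(-2 + M(-1))) = (5*(-3*(-1)))*(-4*(-2 + (6 - 1*(-1)))) = (5*3)*(-4*(-2 + (6 + 1))) = 15*(-4*(-2 + 7)) = 15*(-4*5) = 15*(-20) = -300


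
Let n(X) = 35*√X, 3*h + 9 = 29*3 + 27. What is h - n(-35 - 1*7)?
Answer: 35 - 35*I*√42 ≈ 35.0 - 226.83*I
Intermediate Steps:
h = 35 (h = -3 + (29*3 + 27)/3 = -3 + (87 + 27)/3 = -3 + (⅓)*114 = -3 + 38 = 35)
h - n(-35 - 1*7) = 35 - 35*√(-35 - 1*7) = 35 - 35*√(-35 - 7) = 35 - 35*√(-42) = 35 - 35*I*√42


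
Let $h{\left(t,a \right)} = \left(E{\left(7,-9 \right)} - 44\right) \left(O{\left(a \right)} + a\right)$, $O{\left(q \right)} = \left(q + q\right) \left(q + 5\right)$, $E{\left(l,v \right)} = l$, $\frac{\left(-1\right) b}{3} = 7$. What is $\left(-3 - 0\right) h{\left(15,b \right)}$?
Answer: $72261$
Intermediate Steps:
$b = -21$ ($b = \left(-3\right) 7 = -21$)
$O{\left(q \right)} = 2 q \left(5 + q\right)$
$h{\left(t,a \right)} = - 37 a - 74 a \left(5 + a\right)$ ($h{\left(t,a \right)} = \left(7 - 44\right) \left(2 a \left(5 + a\right) + a\right) = - 37 \left(a + 2 a \left(5 + a\right)\right) = - 37 a - 74 a \left(5 + a\right)$)
$\left(-3 - 0\right) h{\left(15,b \right)} = \left(-3 - 0\right) 37 \left(-21\right) \left(-11 - -42\right) = \left(-3 + 0\right) 37 \left(-21\right) \left(-11 + 42\right) = - 3 \cdot 37 \left(-21\right) 31 = \left(-3\right) \left(-24087\right) = 72261$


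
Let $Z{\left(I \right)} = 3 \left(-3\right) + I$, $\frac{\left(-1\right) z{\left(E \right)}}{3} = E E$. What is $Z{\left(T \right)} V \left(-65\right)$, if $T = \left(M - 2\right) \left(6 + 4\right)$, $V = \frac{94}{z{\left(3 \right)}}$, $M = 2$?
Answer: $- \frac{6110}{3} \approx -2036.7$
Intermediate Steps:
$z{\left(E \right)} = - 3 E^{2}$ ($z{\left(E \right)} = - 3 E E = - 3 E^{2}$)
$V = - \frac{94}{27}$ ($V = \frac{94}{\left(-3\right) 3^{2}} = \frac{94}{\left(-3\right) 9} = \frac{94}{-27} = 94 \left(- \frac{1}{27}\right) = - \frac{94}{27} \approx -3.4815$)
$T = 0$ ($T = \left(2 - 2\right) \left(6 + 4\right) = 0 \cdot 10 = 0$)
$Z{\left(I \right)} = -9 + I$
$Z{\left(T \right)} V \left(-65\right) = \left(-9 + 0\right) \left(- \frac{94}{27}\right) \left(-65\right) = \left(-9\right) \left(- \frac{94}{27}\right) \left(-65\right) = \frac{94}{3} \left(-65\right) = - \frac{6110}{3}$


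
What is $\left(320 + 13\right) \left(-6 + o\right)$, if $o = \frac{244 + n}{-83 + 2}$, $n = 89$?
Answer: $-3367$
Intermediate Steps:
$o = - \frac{37}{9}$ ($o = \frac{244 + 89}{-83 + 2} = \frac{333}{-81} = 333 \left(- \frac{1}{81}\right) = - \frac{37}{9} \approx -4.1111$)
$\left(320 + 13\right) \left(-6 + o\right) = \left(320 + 13\right) \left(-6 - \frac{37}{9}\right) = 333 \left(- \frac{91}{9}\right) = -3367$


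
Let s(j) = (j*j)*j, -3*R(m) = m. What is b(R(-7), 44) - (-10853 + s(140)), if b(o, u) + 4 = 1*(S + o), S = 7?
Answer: -8199425/3 ≈ -2.7331e+6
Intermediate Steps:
R(m) = -m/3
b(o, u) = 3 + o (b(o, u) = -4 + 1*(7 + o) = -4 + (7 + o) = 3 + o)
s(j) = j³ (s(j) = j²*j = j³)
b(R(-7), 44) - (-10853 + s(140)) = (3 - ⅓*(-7)) - (-10853 + 140³) = (3 + 7/3) - (-10853 + 2744000) = 16/3 - 1*2733147 = 16/3 - 2733147 = -8199425/3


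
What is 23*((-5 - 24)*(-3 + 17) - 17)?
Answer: -9729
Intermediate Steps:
23*((-5 - 24)*(-3 + 17) - 17) = 23*(-29*14 - 17) = 23*(-406 - 17) = 23*(-423) = -9729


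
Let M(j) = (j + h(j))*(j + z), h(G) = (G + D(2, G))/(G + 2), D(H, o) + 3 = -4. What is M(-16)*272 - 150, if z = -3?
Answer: 518334/7 ≈ 74048.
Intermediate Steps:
D(H, o) = -7 (D(H, o) = -3 - 4 = -7)
h(G) = (-7 + G)/(2 + G) (h(G) = (G - 7)/(G + 2) = (-7 + G)/(2 + G))
M(j) = (-3 + j)*(j + (-7 + j)/(2 + j)) (M(j) = (j + (-7 + j)/(2 + j))*(j - 3) = (j + (-7 + j)/(2 + j))*(-3 + j) = (-3 + j)*(j + (-7 + j)/(2 + j)))
M(-16)*272 - 150 = ((21 + (-16)**3 - 16*(-16))/(2 - 16))*272 - 150 = ((21 - 4096 + 256)/(-14))*272 - 150 = -1/14*(-3819)*272 - 150 = (3819/14)*272 - 150 = 519384/7 - 150 = 518334/7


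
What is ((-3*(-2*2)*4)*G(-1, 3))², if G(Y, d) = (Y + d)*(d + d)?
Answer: 331776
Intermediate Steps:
G(Y, d) = 2*d*(Y + d) (G(Y, d) = (Y + d)*(2*d) = 2*d*(Y + d))
((-3*(-2*2)*4)*G(-1, 3))² = ((-3*(-2*2)*4)*(2*3*(-1 + 3)))² = ((-(-12)*4)*(2*3*2))² = (-3*(-16)*12)² = (48*12)² = 576² = 331776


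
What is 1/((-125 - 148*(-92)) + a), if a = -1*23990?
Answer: -1/10499 ≈ -9.5247e-5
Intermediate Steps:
a = -23990
1/((-125 - 148*(-92)) + a) = 1/((-125 - 148*(-92)) - 23990) = 1/((-125 + 13616) - 23990) = 1/(13491 - 23990) = 1/(-10499) = -1/10499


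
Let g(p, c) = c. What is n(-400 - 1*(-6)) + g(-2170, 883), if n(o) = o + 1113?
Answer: 1602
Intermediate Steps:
n(o) = 1113 + o
n(-400 - 1*(-6)) + g(-2170, 883) = (1113 + (-400 - 1*(-6))) + 883 = (1113 + (-400 + 6)) + 883 = (1113 - 394) + 883 = 719 + 883 = 1602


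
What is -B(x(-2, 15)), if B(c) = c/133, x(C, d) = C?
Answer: 2/133 ≈ 0.015038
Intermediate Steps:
B(c) = c/133 (B(c) = c*(1/133) = c/133)
-B(x(-2, 15)) = -(-2)/133 = -1*(-2/133) = 2/133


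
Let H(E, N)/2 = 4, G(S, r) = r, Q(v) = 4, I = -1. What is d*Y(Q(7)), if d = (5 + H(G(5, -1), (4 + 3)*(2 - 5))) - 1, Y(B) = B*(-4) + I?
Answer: -204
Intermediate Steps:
H(E, N) = 8 (H(E, N) = 2*4 = 8)
Y(B) = -1 - 4*B (Y(B) = B*(-4) - 1 = -4*B - 1 = -1 - 4*B)
d = 12 (d = (5 + 8) - 1 = 13 - 1 = 12)
d*Y(Q(7)) = 12*(-1 - 4*4) = 12*(-1 - 16) = 12*(-17) = -204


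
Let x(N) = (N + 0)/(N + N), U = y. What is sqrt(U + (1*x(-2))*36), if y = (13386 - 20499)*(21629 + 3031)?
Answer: 3*I*sqrt(19489618) ≈ 13244.0*I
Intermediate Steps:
y = -175406580 (y = -7113*24660 = -175406580)
U = -175406580
x(N) = 1/2 (x(N) = N/((2*N)) = N*(1/(2*N)) = 1/2)
sqrt(U + (1*x(-2))*36) = sqrt(-175406580 + (1*(1/2))*36) = sqrt(-175406580 + (1/2)*36) = sqrt(-175406580 + 18) = sqrt(-175406562) = 3*I*sqrt(19489618)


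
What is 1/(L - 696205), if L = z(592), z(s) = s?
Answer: -1/695613 ≈ -1.4376e-6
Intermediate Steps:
L = 592
1/(L - 696205) = 1/(592 - 696205) = 1/(-695613) = -1/695613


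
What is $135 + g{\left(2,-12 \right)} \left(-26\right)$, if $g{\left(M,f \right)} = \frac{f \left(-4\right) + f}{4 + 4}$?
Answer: $18$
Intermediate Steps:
$g{\left(M,f \right)} = - \frac{3 f}{8}$ ($g{\left(M,f \right)} = \frac{- 4 f + f}{8} = - 3 f \frac{1}{8} = - \frac{3 f}{8}$)
$135 + g{\left(2,-12 \right)} \left(-26\right) = 135 + \left(- \frac{3}{8}\right) \left(-12\right) \left(-26\right) = 135 + \frac{9}{2} \left(-26\right) = 135 - 117 = 18$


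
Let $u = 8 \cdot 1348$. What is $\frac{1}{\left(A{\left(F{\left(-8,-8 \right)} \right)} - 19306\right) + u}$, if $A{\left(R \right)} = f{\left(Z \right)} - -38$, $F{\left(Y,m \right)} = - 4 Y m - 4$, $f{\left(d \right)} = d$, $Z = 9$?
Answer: $- \frac{1}{8475} \approx -0.00011799$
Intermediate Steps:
$u = 10784$
$F{\left(Y,m \right)} = -4 - 4 Y m$ ($F{\left(Y,m \right)} = - 4 Y m - 4 = -4 - 4 Y m$)
$A{\left(R \right)} = 47$ ($A{\left(R \right)} = 9 - -38 = 9 + 38 = 47$)
$\frac{1}{\left(A{\left(F{\left(-8,-8 \right)} \right)} - 19306\right) + u} = \frac{1}{\left(47 - 19306\right) + 10784} = \frac{1}{-19259 + 10784} = \frac{1}{-8475} = - \frac{1}{8475}$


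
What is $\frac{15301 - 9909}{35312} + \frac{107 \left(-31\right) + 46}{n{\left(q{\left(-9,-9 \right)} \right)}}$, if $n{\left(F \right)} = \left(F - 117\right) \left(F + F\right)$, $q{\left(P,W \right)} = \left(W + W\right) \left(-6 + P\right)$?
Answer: $\frac{20623843}{182342340} \approx 0.11311$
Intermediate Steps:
$q{\left(P,W \right)} = 2 W \left(-6 + P\right)$
$n{\left(F \right)} = 2 F \left(-117 + F\right)$ ($n{\left(F \right)} = \left(-117 + F\right) 2 F = 2 F \left(-117 + F\right)$)
$\frac{15301 - 9909}{35312} + \frac{107 \left(-31\right) + 46}{n{\left(q{\left(-9,-9 \right)} \right)}} = \frac{15301 - 9909}{35312} + \frac{107 \left(-31\right) + 46}{2 \cdot 2 \left(-9\right) \left(-6 - 9\right) \left(-117 + 2 \left(-9\right) \left(-6 - 9\right)\right)} = \left(15301 - 9909\right) \frac{1}{35312} + \frac{-3317 + 46}{2 \cdot 2 \left(-9\right) \left(-15\right) \left(-117 + 2 \left(-9\right) \left(-15\right)\right)} = 5392 \cdot \frac{1}{35312} - \frac{3271}{2 \cdot 270 \left(-117 + 270\right)} = \frac{337}{2207} - \frac{3271}{2 \cdot 270 \cdot 153} = \frac{337}{2207} - \frac{3271}{82620} = \frac{20623843}{182342340}$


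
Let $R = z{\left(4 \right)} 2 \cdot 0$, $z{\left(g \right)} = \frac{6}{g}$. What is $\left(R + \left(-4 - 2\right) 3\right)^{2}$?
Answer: $324$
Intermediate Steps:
$R = 0$ ($R = \frac{6}{4} \cdot 2 \cdot 0 = 6 \cdot \frac{1}{4} \cdot 2 \cdot 0 = \frac{3}{2} \cdot 2 \cdot 0 = 3 \cdot 0 = 0$)
$\left(R + \left(-4 - 2\right) 3\right)^{2} = \left(0 + \left(-4 - 2\right) 3\right)^{2} = \left(0 - 18\right)^{2} = \left(-18\right)^{2} = 324$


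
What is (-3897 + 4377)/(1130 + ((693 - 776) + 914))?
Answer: 480/1961 ≈ 0.24477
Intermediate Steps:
(-3897 + 4377)/(1130 + ((693 - 776) + 914)) = 480/(1130 + (-83 + 914)) = 480/(1130 + 831) = 480/1961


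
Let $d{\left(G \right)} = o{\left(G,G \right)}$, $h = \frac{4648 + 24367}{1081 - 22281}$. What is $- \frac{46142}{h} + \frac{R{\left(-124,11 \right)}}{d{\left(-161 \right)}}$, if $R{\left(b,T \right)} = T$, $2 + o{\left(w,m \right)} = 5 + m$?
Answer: $\frac{30911384807}{916874} \approx 33714.0$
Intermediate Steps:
$o{\left(w,m \right)} = 3 + m$ ($o{\left(w,m \right)} = -2 + \left(5 + m\right) = 3 + m$)
$h = - \frac{5803}{4240}$ ($h = \frac{29015}{-21200} = 29015 \left(- \frac{1}{21200}\right) = - \frac{5803}{4240} \approx -1.3686$)
$d{\left(G \right)} = 3 + G$
$- \frac{46142}{h} + \frac{R{\left(-124,11 \right)}}{d{\left(-161 \right)}} = - \frac{46142}{- \frac{5803}{4240}} + \frac{11}{3 - 161} = \left(-46142\right) \left(- \frac{4240}{5803}\right) + \frac{11}{-158} = \frac{195642080}{5803} + 11 \left(- \frac{1}{158}\right) = \frac{195642080}{5803} - \frac{11}{158} = \frac{30911384807}{916874}$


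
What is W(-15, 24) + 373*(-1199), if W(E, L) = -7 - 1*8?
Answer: -447242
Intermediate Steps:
W(E, L) = -15 (W(E, L) = -7 - 8 = -15)
W(-15, 24) + 373*(-1199) = -15 + 373*(-1199) = -15 - 447227 = -447242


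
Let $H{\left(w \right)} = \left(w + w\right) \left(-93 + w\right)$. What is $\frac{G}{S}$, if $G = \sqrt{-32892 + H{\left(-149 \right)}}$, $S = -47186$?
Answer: $- \frac{\sqrt{9806}}{23593} \approx -0.0041972$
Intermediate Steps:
$H{\left(w \right)} = 2 w \left(-93 + w\right)$
$G = 2 \sqrt{9806}$ ($G = \sqrt{-32892 + 2 \left(-149\right) \left(-93 - 149\right)} = \sqrt{-32892 + 2 \left(-149\right) \left(-242\right)} = \sqrt{-32892 + 72116} = \sqrt{39224} = 2 \sqrt{9806} \approx 198.05$)
$\frac{G}{S} = \frac{2 \sqrt{9806}}{-47186} = 2 \sqrt{9806} \left(- \frac{1}{47186}\right) = - \frac{\sqrt{9806}}{23593}$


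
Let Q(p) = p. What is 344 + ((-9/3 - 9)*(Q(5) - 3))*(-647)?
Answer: 15872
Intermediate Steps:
344 + ((-9/3 - 9)*(Q(5) - 3))*(-647) = 344 + ((-9/3 - 9)*(5 - 3))*(-647) = 344 + ((-9*⅓ - 9)*2)*(-647) = 344 + ((-3 - 9)*2)*(-647) = 344 - 12*2*(-647) = 344 - 24*(-647) = 344 + 15528 = 15872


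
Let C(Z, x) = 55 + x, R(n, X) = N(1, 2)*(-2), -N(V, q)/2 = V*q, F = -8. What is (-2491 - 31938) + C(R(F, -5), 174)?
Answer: -34200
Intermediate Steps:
N(V, q) = -2*V*q
R(n, X) = 8 (R(n, X) = -2*1*2*(-2) = -4*(-2) = 8)
(-2491 - 31938) + C(R(F, -5), 174) = (-2491 - 31938) + (55 + 174) = -34429 + 229 = -34200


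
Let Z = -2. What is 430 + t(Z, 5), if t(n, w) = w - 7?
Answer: 428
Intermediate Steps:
t(n, w) = -7 + w
430 + t(Z, 5) = 430 + (-7 + 5) = 430 - 2 = 428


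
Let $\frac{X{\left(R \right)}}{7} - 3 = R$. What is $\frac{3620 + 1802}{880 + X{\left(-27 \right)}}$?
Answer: $\frac{2711}{356} \approx 7.6152$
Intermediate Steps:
$X{\left(R \right)} = 21 + 7 R$
$\frac{3620 + 1802}{880 + X{\left(-27 \right)}} = \frac{3620 + 1802}{880 + \left(21 + 7 \left(-27\right)\right)} = \frac{5422}{880 + \left(21 - 189\right)} = \frac{5422}{880 - 168} = \frac{5422}{712} = 5422 \cdot \frac{1}{712} = \frac{2711}{356}$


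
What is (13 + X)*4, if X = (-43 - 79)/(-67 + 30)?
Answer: 2412/37 ≈ 65.189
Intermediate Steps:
X = 122/37 (X = -122/(-37) = -122*(-1/37) = 122/37 ≈ 3.2973)
(13 + X)*4 = (13 + 122/37)*4 = (603/37)*4 = 2412/37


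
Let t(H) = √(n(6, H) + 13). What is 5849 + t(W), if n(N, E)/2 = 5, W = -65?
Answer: 5849 + √23 ≈ 5853.8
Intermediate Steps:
n(N, E) = 10 (n(N, E) = 2*5 = 10)
t(H) = √23 (t(H) = √(10 + 13) = √23)
5849 + t(W) = 5849 + √23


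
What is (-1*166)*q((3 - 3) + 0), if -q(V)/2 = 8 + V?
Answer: 2656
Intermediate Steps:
q(V) = -16 - 2*V (q(V) = -2*(8 + V) = -16 - 2*V)
(-1*166)*q((3 - 3) + 0) = (-1*166)*(-16 - 2*((3 - 3) + 0)) = -166*(-16 - 2*(0 + 0)) = -166*(-16 - 2*0) = -166*(-16 + 0) = -166*(-16) = 2656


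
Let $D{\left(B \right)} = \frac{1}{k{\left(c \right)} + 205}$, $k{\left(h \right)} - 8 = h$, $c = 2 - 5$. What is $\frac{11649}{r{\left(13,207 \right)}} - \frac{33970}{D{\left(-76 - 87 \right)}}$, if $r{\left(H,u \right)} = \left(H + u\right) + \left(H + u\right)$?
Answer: $- \frac{285346941}{40} \approx -7.1337 \cdot 10^{6}$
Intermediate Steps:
$c = -3$ ($c = 2 - 5 = -3$)
$k{\left(h \right)} = 8 + h$
$r{\left(H,u \right)} = 2 H + 2 u$
$D{\left(B \right)} = \frac{1}{210}$ ($D{\left(B \right)} = \frac{1}{\left(8 - 3\right) + 205} = \frac{1}{5 + 205} = \frac{1}{210}$)
$\frac{11649}{r{\left(13,207 \right)}} - \frac{33970}{D{\left(-76 - 87 \right)}} = \frac{11649}{2 \cdot 13 + 2 \cdot 207} - 33970 \frac{1}{\frac{1}{210}} = \frac{11649}{26 + 414} - 7133700 = \frac{11649}{440} - 7133700 = 11649 \cdot \frac{1}{440} - 7133700 = \frac{1059}{40} - 7133700 = - \frac{285346941}{40}$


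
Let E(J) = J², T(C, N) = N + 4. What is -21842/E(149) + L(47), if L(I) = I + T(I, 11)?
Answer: 1354620/22201 ≈ 61.016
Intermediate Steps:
T(C, N) = 4 + N
L(I) = 15 + I (L(I) = I + (4 + 11) = I + 15 = 15 + I)
-21842/E(149) + L(47) = -21842/(149²) + (15 + 47) = -21842/22201 + 62 = 1354620/22201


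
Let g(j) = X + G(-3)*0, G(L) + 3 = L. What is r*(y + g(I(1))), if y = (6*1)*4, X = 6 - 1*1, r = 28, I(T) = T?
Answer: 812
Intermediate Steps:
G(L) = -3 + L
X = 5 (X = 6 - 1 = 5)
g(j) = 5 (g(j) = 5 + (-3 - 3)*0 = 5 - 6*0 = 5 + 0 = 5)
y = 24 (y = 6*4 = 24)
r*(y + g(I(1))) = 28*(24 + 5) = 28*29 = 812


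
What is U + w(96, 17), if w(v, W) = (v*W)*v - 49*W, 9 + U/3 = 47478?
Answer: 298246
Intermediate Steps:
U = 142407 (U = -27 + 3*47478 = -27 + 142434 = 142407)
w(v, W) = -49*W + W*v² (w(v, W) = (W*v)*v - 49*W = W*v² - 49*W = -49*W + W*v²)
U + w(96, 17) = 142407 + 17*(-49 + 96²) = 142407 + 17*(-49 + 9216) = 142407 + 17*9167 = 142407 + 155839 = 298246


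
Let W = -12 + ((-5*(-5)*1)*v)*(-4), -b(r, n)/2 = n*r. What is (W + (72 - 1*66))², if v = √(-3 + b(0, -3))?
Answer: -29964 + 1200*I*√3 ≈ -29964.0 + 2078.5*I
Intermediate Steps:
b(r, n) = -2*n*r
v = I*√3 (v = √(-3 - 2*(-3)*0) = √(-3 + 0) = √(-3) = I*√3 ≈ 1.732*I)
W = -12 - 100*I*√3 (W = -12 + ((-5*(-5)*1)*(I*√3))*(-4) = -12 + ((25*1)*(I*√3))*(-4) = -12 + (25*(I*√3))*(-4) = -12 + (25*I*√3)*(-4) = -12 - 100*I*√3 ≈ -12.0 - 173.21*I)
(W + (72 - 1*66))² = ((-12 - 100*I*√3) + (72 - 1*66))² = ((-12 - 100*I*√3) + (72 - 66))² = ((-12 - 100*I*√3) + 6)² = (-6 - 100*I*√3)²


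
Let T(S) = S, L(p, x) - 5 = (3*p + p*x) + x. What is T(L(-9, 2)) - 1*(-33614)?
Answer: 33576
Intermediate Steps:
L(p, x) = 5 + x + 3*p + p*x (L(p, x) = 5 + ((3*p + p*x) + x) = 5 + (x + 3*p + p*x) = 5 + x + 3*p + p*x)
T(L(-9, 2)) - 1*(-33614) = (5 + 2 + 3*(-9) - 9*2) - 1*(-33614) = (5 + 2 - 27 - 18) + 33614 = -38 + 33614 = 33576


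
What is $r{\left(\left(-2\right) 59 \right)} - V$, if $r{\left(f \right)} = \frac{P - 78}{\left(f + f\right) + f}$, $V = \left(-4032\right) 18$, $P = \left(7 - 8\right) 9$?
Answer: $\frac{8563997}{118} \approx 72576.0$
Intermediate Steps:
$P = -9$ ($P = \left(-1\right) 9 = -9$)
$V = -72576$
$r{\left(f \right)} = - \frac{29}{f}$ ($r{\left(f \right)} = \frac{-9 - 78}{\left(f + f\right) + f} = - \frac{87}{2 f + f} = - \frac{87}{3 f} = - 87 \frac{1}{3 f} = - \frac{29}{f}$)
$r{\left(\left(-2\right) 59 \right)} - V = - \frac{29}{\left(-2\right) 59} - -72576 = - \frac{29}{-118} + 72576 = \left(-29\right) \left(- \frac{1}{118}\right) + 72576 = \frac{29}{118} + 72576 = \frac{8563997}{118}$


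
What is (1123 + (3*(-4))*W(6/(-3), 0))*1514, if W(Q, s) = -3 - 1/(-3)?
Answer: 1748670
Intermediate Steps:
W(Q, s) = -8/3 (W(Q, s) = -3 - 1*(-⅓) = -3 + ⅓ = -8/3)
(1123 + (3*(-4))*W(6/(-3), 0))*1514 = (1123 + (3*(-4))*(-8/3))*1514 = (1123 - 12*(-8/3))*1514 = (1123 + 32)*1514 = 1155*1514 = 1748670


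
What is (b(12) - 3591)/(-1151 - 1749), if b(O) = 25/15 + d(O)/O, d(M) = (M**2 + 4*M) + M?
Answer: 10717/8700 ≈ 1.2318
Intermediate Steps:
d(M) = M**2 + 5*M
b(O) = 20/3 + O (b(O) = 25/15 + (O*(5 + O))/O = 25*(1/15) + (5 + O) = 5/3 + (5 + O) = 20/3 + O)
(b(12) - 3591)/(-1151 - 1749) = ((20/3 + 12) - 3591)/(-1151 - 1749) = (56/3 - 3591)/(-2900) = -10717/3*(-1/2900) = 10717/8700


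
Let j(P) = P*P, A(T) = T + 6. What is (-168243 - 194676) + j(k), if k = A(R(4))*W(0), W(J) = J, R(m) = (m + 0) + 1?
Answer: -362919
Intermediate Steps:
R(m) = 1 + m (R(m) = m + 1 = 1 + m)
A(T) = 6 + T
k = 0 (k = (6 + (1 + 4))*0 = (6 + 5)*0 = 11*0 = 0)
j(P) = P²
(-168243 - 194676) + j(k) = (-168243 - 194676) + 0² = -362919 + 0 = -362919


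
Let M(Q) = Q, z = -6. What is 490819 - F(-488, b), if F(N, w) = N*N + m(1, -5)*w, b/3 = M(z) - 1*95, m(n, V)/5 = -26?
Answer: 213285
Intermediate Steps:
m(n, V) = -130 (m(n, V) = 5*(-26) = -130)
b = -303 (b = 3*(-6 - 1*95) = 3*(-6 - 95) = 3*(-101) = -303)
F(N, w) = N**2 - 130*w (F(N, w) = N*N - 130*w = N**2 - 130*w)
490819 - F(-488, b) = 490819 - ((-488)**2 - 130*(-303)) = 490819 - (238144 + 39390) = 490819 - 1*277534 = 490819 - 277534 = 213285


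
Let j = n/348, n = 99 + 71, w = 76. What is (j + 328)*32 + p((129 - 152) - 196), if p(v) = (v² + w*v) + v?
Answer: 3620038/87 ≈ 41610.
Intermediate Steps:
n = 170
p(v) = v² + 77*v (p(v) = (v² + 76*v) + v = v² + 77*v)
j = 85/174 (j = 170/348 = 170*(1/348) = 85/174 ≈ 0.48851)
(j + 328)*32 + p((129 - 152) - 196) = (85/174 + 328)*32 + ((129 - 152) - 196)*(77 + ((129 - 152) - 196)) = (57157/174)*32 + (-23 - 196)*(77 + (-23 - 196)) = 914512/87 - 219*(77 - 219) = 914512/87 - 219*(-142) = 914512/87 + 31098 = 3620038/87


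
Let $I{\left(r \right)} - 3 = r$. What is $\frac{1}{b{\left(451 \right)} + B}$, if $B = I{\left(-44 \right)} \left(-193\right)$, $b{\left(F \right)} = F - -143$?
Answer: $\frac{1}{8507} \approx 0.00011755$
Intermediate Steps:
$b{\left(F \right)} = 143 + F$ ($b{\left(F \right)} = F + 143 = 143 + F$)
$I{\left(r \right)} = 3 + r$
$B = 7913$ ($B = \left(3 - 44\right) \left(-193\right) = \left(-41\right) \left(-193\right) = 7913$)
$\frac{1}{b{\left(451 \right)} + B} = \frac{1}{\left(143 + 451\right) + 7913} = \frac{1}{594 + 7913} = \frac{1}{8507}$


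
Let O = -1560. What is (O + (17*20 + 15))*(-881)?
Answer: 1061605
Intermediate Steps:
(O + (17*20 + 15))*(-881) = (-1560 + (17*20 + 15))*(-881) = (-1560 + (340 + 15))*(-881) = (-1560 + 355)*(-881) = -1205*(-881) = 1061605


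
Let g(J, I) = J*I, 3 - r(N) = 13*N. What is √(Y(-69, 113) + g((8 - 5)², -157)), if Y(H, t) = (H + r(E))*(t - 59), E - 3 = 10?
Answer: 3*I*√1567 ≈ 118.76*I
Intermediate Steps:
E = 13 (E = 3 + 10 = 13)
r(N) = 3 - 13*N
Y(H, t) = (-166 + H)*(-59 + t) (Y(H, t) = (H + (3 - 13*13))*(t - 59) = (H + (3 - 169))*(-59 + t) = (H - 166)*(-59 + t) = (-166 + H)*(-59 + t))
g(J, I) = I*J
√(Y(-69, 113) + g((8 - 5)², -157)) = √((9794 - 166*113 - 59*(-69) - 69*113) - 157*(8 - 5)²) = √((9794 - 18758 + 4071 - 7797) - 157*3²) = √(-12690 - 157*9) = √(-12690 - 1413) = √(-14103) = 3*I*√1567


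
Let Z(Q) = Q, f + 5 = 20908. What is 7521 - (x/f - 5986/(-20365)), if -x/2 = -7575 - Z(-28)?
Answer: 3201178929327/425689595 ≈ 7520.0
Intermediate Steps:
f = 20903 (f = -5 + 20908 = 20903)
x = 15094 (x = -2*(-7575 - 1*(-28)) = -2*(-7575 + 28) = -2*(-7547) = 15094)
7521 - (x/f - 5986/(-20365)) = 7521 - (15094/20903 - 5986/(-20365)) = 7521 - (15094*(1/20903) - 5986*(-1/20365)) = 7521 - (15094/20903 + 5986/20365) = 7521 - 1*432514668/425689595 = 7521 - 432514668/425689595 = 3201178929327/425689595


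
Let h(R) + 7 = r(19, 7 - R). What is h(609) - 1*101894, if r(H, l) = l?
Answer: -102503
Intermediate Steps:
h(R) = -R (h(R) = -7 + (7 - R) = -R)
h(609) - 1*101894 = -1*609 - 1*101894 = -609 - 101894 = -102503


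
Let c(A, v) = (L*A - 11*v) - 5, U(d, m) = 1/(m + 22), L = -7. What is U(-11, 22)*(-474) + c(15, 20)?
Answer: -7497/22 ≈ -340.77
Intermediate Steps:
U(d, m) = 1/(22 + m)
c(A, v) = -5 - 11*v - 7*A (c(A, v) = (-7*A - 11*v) - 5 = (-11*v - 7*A) - 5 = -5 - 11*v - 7*A)
U(-11, 22)*(-474) + c(15, 20) = -474/(22 + 22) + (-5 - 11*20 - 7*15) = -474/44 + (-5 - 220 - 105) = (1/44)*(-474) - 330 = -237/22 - 330 = -7497/22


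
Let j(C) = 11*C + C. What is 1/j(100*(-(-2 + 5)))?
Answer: -1/3600 ≈ -0.00027778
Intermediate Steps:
j(C) = 12*C
1/j(100*(-(-2 + 5))) = 1/(12*(100*(-(-2 + 5)))) = 1/(12*(100*(-1*3))) = 1/(12*(100*(-3))) = 1/(12*(-300)) = 1/(-3600) = -1/3600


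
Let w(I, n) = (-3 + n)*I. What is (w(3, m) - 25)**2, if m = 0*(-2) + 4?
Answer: 484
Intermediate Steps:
m = 4 (m = 0 + 4 = 4)
w(I, n) = I*(-3 + n)
(w(3, m) - 25)**2 = (3*(-3 + 4) - 25)**2 = (3*1 - 25)**2 = (3 - 25)**2 = (-22)**2 = 484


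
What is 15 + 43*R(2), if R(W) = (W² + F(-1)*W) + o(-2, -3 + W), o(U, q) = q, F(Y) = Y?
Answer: 58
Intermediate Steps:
R(W) = -3 + W² (R(W) = (W² - W) + (-3 + W) = -3 + W²)
15 + 43*R(2) = 15 + 43*(-3 + 2²) = 15 + 43*(-3 + 4) = 15 + 43*1 = 15 + 43 = 58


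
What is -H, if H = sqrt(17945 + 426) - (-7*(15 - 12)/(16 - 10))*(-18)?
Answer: 63 - sqrt(18371) ≈ -72.540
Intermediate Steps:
H = -63 + sqrt(18371) (H = sqrt(18371) - (-21/6)*(-18) = sqrt(18371) - (-7*1/2)*(-18) = sqrt(18371) - (-7)*(-18)/2 = sqrt(18371) - 1*63 = sqrt(18371) - 63 = -63 + sqrt(18371) ≈ 72.540)
-H = -(-63 + sqrt(18371)) = 63 - sqrt(18371)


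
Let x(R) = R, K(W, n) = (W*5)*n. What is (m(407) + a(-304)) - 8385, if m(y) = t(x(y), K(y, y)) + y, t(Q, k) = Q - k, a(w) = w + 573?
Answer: -835547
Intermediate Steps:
K(W, n) = 5*W*n (K(W, n) = (5*W)*n = 5*W*n)
a(w) = 573 + w
m(y) = -5*y² + 2*y (m(y) = (y - 5*y*y) + y = (y - 5*y²) + y = -5*y² + 2*y)
(m(407) + a(-304)) - 8385 = (407*(2 - 5*407) + (573 - 304)) - 8385 = (407*(2 - 2035) + 269) - 8385 = (407*(-2033) + 269) - 8385 = (-827431 + 269) - 8385 = -827162 - 8385 = -835547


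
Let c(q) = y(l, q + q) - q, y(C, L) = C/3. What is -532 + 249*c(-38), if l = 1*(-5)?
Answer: 8515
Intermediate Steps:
l = -5
y(C, L) = C/3 (y(C, L) = C*(⅓) = C/3)
c(q) = -5/3 - q (c(q) = (⅓)*(-5) - q = -5/3 - q)
-532 + 249*c(-38) = -532 + 249*(-5/3 - 1*(-38)) = -532 + 249*(-5/3 + 38) = -532 + 249*(109/3) = -532 + 9047 = 8515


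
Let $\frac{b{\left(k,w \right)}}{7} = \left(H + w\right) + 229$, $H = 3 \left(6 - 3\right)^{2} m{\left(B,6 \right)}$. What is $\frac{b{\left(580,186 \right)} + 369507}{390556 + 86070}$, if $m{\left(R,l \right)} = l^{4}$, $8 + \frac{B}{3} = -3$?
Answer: $\frac{308678}{238313} \approx 1.2953$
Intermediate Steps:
$B = -33$ ($B = -24 + 3 \left(-3\right) = -24 - 9 = -33$)
$H = 34992$ ($H = 3 \left(6 - 3\right)^{2} \cdot 6^{4} = 3 \cdot 3^{2} \cdot 1296 = 3 \cdot 9 \cdot 1296 = 27 \cdot 1296 = 34992$)
$b{\left(k,w \right)} = 246547 + 7 w$ ($b{\left(k,w \right)} = 7 \left(\left(34992 + w\right) + 229\right) = 7 \left(35221 + w\right) = 246547 + 7 w$)
$\frac{b{\left(580,186 \right)} + 369507}{390556 + 86070} = \frac{\left(246547 + 7 \cdot 186\right) + 369507}{390556 + 86070} = \frac{\left(246547 + 1302\right) + 369507}{476626} = \left(247849 + 369507\right) \frac{1}{476626} = 617356 \cdot \frac{1}{476626} = \frac{308678}{238313}$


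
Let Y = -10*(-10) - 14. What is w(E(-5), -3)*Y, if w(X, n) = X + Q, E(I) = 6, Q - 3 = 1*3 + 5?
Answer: 1462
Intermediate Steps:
Q = 11 (Q = 3 + (1*3 + 5) = 3 + (3 + 5) = 3 + 8 = 11)
Y = 86 (Y = 100 - 14 = 86)
w(X, n) = 11 + X (w(X, n) = X + 11 = 11 + X)
w(E(-5), -3)*Y = (11 + 6)*86 = 17*86 = 1462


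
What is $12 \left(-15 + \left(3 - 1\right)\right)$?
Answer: $-156$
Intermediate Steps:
$12 \left(-15 + \left(3 - 1\right)\right) = 12 \left(-15 + 2\right) = 12 \left(-13\right) = -156$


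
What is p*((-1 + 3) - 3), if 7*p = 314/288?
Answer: -157/1008 ≈ -0.15575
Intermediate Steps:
p = 157/1008 (p = (314/288)/7 = (314*(1/288))/7 = (1/7)*(157/144) = 157/1008 ≈ 0.15575)
p*((-1 + 3) - 3) = 157*((-1 + 3) - 3)/1008 = 157*(2 - 3)/1008 = (157/1008)*(-1) = -157/1008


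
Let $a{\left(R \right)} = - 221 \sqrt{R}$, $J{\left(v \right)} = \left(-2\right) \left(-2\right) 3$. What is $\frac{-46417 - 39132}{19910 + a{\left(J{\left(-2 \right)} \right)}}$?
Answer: $- \frac{851640295}{197911004} - \frac{18906329 \sqrt{3}}{197911004} \approx -4.4686$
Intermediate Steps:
$J{\left(v \right)} = 12$ ($J{\left(v \right)} = 4 \cdot 3 = 12$)
$\frac{-46417 - 39132}{19910 + a{\left(J{\left(-2 \right)} \right)}} = \frac{-46417 - 39132}{19910 - 221 \sqrt{12}} = \frac{-46417 - 39132}{19910 - 221 \cdot 2 \sqrt{3}} = - \frac{85549}{19910 - 442 \sqrt{3}}$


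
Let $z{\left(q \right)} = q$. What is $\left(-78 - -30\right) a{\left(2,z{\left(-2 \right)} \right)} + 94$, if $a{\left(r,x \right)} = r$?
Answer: $-2$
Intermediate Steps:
$\left(-78 - -30\right) a{\left(2,z{\left(-2 \right)} \right)} + 94 = \left(-78 - -30\right) 2 + 94 = \left(-78 + 30\right) 2 + 94 = \left(-48\right) 2 + 94 = -96 + 94 = -2$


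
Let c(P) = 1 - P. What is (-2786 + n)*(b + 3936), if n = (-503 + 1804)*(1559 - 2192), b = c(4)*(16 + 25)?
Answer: -3150754347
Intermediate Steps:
b = -123 (b = (1 - 1*4)*(16 + 25) = (1 - 4)*41 = -3*41 = -123)
n = -823533 (n = 1301*(-633) = -823533)
(-2786 + n)*(b + 3936) = (-2786 - 823533)*(-123 + 3936) = -826319*3813 = -3150754347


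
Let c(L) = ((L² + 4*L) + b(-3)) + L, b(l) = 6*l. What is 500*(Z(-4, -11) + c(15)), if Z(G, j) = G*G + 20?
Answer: 159000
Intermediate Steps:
Z(G, j) = 20 + G² (Z(G, j) = G² + 20 = 20 + G²)
c(L) = -18 + L² + 5*L (c(L) = ((L² + 4*L) + 6*(-3)) + L = ((L² + 4*L) - 18) + L = (-18 + L² + 4*L) + L = -18 + L² + 5*L)
500*(Z(-4, -11) + c(15)) = 500*((20 + (-4)²) + (-18 + 15² + 5*15)) = 500*((20 + 16) + (-18 + 225 + 75)) = 500*(36 + 282) = 500*318 = 159000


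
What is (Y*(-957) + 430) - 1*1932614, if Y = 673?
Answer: -2576245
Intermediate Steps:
(Y*(-957) + 430) - 1*1932614 = (673*(-957) + 430) - 1*1932614 = (-644061 + 430) - 1932614 = -643631 - 1932614 = -2576245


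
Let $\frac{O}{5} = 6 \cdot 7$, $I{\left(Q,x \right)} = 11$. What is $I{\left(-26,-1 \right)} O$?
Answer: $2310$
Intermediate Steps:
$O = 210$ ($O = 5 \cdot 6 \cdot 7 = 5 \cdot 42 = 210$)
$I{\left(-26,-1 \right)} O = 11 \cdot 210 = 2310$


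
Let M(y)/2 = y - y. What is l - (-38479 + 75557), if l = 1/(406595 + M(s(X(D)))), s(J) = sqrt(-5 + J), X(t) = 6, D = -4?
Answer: -15075729409/406595 ≈ -37078.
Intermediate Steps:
M(y) = 0 (M(y) = 2*(y - y) = 2*0 = 0)
l = 1/406595 (l = 1/(406595 + 0) = 1/406595 ≈ 2.4594e-6)
l - (-38479 + 75557) = 1/406595 - (-38479 + 75557) = 1/406595 - 1*37078 = 1/406595 - 37078 = -15075729409/406595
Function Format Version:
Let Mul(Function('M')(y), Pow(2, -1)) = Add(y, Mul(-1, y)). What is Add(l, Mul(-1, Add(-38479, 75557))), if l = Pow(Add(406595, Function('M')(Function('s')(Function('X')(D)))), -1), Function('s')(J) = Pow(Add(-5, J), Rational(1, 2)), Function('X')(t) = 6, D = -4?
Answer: Rational(-15075729409, 406595) ≈ -37078.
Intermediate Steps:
Function('M')(y) = 0 (Function('M')(y) = Mul(2, Add(y, Mul(-1, y))) = Mul(2, 0) = 0)
l = Rational(1, 406595) (l = Pow(Add(406595, 0), -1) = Pow(406595, -1) = Rational(1, 406595) ≈ 2.4594e-6)
Add(l, Mul(-1, Add(-38479, 75557))) = Add(Rational(1, 406595), Mul(-1, Add(-38479, 75557))) = Add(Rational(1, 406595), Mul(-1, 37078)) = Add(Rational(1, 406595), -37078) = Rational(-15075729409, 406595)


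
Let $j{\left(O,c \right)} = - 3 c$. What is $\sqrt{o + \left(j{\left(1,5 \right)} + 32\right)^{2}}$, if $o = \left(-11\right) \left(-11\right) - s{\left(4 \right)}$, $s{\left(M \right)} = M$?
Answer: $\sqrt{406} \approx 20.149$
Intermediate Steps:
$o = 117$ ($o = \left(-11\right) \left(-11\right) - 4 = 121 - 4 = 117$)
$\sqrt{o + \left(j{\left(1,5 \right)} + 32\right)^{2}} = \sqrt{117 + \left(\left(-3\right) 5 + 32\right)^{2}} = \sqrt{117 + \left(-15 + 32\right)^{2}} = \sqrt{117 + 17^{2}} = \sqrt{117 + 289} = \sqrt{406}$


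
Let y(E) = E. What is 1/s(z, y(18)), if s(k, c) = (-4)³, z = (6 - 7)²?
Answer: -1/64 ≈ -0.015625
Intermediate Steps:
z = 1 (z = (-1)² = 1)
s(k, c) = -64
1/s(z, y(18)) = 1/(-64) = -1/64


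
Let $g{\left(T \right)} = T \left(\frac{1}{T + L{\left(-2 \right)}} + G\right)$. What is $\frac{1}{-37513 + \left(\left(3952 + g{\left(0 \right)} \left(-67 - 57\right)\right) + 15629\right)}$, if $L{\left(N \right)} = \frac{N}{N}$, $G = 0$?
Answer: $- \frac{1}{17932} \approx -5.5766 \cdot 10^{-5}$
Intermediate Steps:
$L{\left(N \right)} = 1$
$g{\left(T \right)} = \frac{T}{1 + T}$ ($g{\left(T \right)} = T \left(\frac{1}{T + 1} + 0\right) = T \left(\frac{1}{1 + T} + 0\right) = \frac{T}{1 + T}$)
$\frac{1}{-37513 + \left(\left(3952 + g{\left(0 \right)} \left(-67 - 57\right)\right) + 15629\right)} = \frac{1}{-37513 + \left(\left(3952 + \frac{0}{1 + 0} \left(-67 - 57\right)\right) + 15629\right)} = \frac{1}{-37513 + \left(\left(3952 + \frac{0}{1} \left(-124\right)\right) + 15629\right)} = \frac{1}{-37513 + \left(\left(3952 + 0 \cdot 1 \left(-124\right)\right) + 15629\right)} = \frac{1}{-37513 + \left(\left(3952 + 0 \left(-124\right)\right) + 15629\right)} = \frac{1}{-37513 + \left(\left(3952 + 0\right) + 15629\right)} = \frac{1}{-37513 + \left(3952 + 15629\right)} = \frac{1}{-37513 + 19581} = \frac{1}{-17932} = - \frac{1}{17932}$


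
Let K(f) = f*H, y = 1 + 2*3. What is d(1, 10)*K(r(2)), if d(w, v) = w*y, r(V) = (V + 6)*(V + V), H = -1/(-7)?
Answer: 32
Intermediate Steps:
H = ⅐ (H = -1*(-⅐) = ⅐ ≈ 0.14286)
r(V) = 2*V*(6 + V) (r(V) = (6 + V)*(2*V) = 2*V*(6 + V))
y = 7 (y = 1 + 6 = 7)
d(w, v) = 7*w (d(w, v) = w*7 = 7*w)
K(f) = f/7 (K(f) = f*(⅐) = f/7)
d(1, 10)*K(r(2)) = (7*1)*((2*2*(6 + 2))/7) = 7*((2*2*8)/7) = 7*((⅐)*32) = 7*(32/7) = 32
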